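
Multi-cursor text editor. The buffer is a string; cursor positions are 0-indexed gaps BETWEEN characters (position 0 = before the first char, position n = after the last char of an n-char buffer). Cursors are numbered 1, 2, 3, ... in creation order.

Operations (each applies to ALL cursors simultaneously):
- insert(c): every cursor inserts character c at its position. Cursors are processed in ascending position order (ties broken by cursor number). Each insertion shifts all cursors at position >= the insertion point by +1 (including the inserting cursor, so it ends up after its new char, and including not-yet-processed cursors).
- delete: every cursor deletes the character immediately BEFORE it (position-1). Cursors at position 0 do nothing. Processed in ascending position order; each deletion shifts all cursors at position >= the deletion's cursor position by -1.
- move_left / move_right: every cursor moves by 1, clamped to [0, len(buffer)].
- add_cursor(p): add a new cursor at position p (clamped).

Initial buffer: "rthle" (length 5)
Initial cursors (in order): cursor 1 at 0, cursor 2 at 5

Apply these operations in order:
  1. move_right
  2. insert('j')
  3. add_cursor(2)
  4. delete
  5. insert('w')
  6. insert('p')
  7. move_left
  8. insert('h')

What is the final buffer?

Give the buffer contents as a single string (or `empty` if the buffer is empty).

Answer: wwphhpthlewhp

Derivation:
After op 1 (move_right): buffer="rthle" (len 5), cursors c1@1 c2@5, authorship .....
After op 2 (insert('j')): buffer="rjthlej" (len 7), cursors c1@2 c2@7, authorship .1....2
After op 3 (add_cursor(2)): buffer="rjthlej" (len 7), cursors c1@2 c3@2 c2@7, authorship .1....2
After op 4 (delete): buffer="thle" (len 4), cursors c1@0 c3@0 c2@4, authorship ....
After op 5 (insert('w')): buffer="wwthlew" (len 7), cursors c1@2 c3@2 c2@7, authorship 13....2
After op 6 (insert('p')): buffer="wwppthlewp" (len 10), cursors c1@4 c3@4 c2@10, authorship 1313....22
After op 7 (move_left): buffer="wwppthlewp" (len 10), cursors c1@3 c3@3 c2@9, authorship 1313....22
After op 8 (insert('h')): buffer="wwphhpthlewhp" (len 13), cursors c1@5 c3@5 c2@12, authorship 131133....222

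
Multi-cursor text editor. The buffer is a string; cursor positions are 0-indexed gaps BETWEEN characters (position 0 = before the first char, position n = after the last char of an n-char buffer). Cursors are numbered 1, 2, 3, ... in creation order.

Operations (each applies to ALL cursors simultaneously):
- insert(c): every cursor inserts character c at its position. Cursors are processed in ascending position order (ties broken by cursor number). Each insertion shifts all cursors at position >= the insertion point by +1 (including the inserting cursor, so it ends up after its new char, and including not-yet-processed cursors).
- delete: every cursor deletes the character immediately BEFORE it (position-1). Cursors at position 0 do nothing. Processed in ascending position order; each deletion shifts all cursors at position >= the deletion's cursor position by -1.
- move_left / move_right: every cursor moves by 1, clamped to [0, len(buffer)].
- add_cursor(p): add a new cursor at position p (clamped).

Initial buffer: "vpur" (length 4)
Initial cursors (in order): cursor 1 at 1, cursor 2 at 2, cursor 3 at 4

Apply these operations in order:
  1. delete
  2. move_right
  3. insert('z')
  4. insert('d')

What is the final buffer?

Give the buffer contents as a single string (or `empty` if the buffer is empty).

Answer: uzzzddd

Derivation:
After op 1 (delete): buffer="u" (len 1), cursors c1@0 c2@0 c3@1, authorship .
After op 2 (move_right): buffer="u" (len 1), cursors c1@1 c2@1 c3@1, authorship .
After op 3 (insert('z')): buffer="uzzz" (len 4), cursors c1@4 c2@4 c3@4, authorship .123
After op 4 (insert('d')): buffer="uzzzddd" (len 7), cursors c1@7 c2@7 c3@7, authorship .123123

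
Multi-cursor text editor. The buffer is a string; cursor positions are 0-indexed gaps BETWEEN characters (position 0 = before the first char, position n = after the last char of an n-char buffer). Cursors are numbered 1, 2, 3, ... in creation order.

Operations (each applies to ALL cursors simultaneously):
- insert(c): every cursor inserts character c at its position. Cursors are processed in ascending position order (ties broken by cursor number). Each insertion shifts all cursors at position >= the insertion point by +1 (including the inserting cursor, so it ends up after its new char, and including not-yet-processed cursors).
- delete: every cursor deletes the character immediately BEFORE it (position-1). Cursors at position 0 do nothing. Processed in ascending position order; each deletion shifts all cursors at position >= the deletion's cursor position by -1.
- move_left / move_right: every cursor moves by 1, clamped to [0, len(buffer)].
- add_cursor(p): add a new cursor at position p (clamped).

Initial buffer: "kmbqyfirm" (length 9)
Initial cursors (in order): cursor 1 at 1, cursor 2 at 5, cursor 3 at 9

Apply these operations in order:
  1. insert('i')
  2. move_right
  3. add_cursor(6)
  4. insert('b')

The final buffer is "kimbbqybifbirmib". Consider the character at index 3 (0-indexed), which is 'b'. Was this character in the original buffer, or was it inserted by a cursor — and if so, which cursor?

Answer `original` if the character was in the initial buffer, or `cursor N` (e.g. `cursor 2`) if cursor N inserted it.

Answer: cursor 1

Derivation:
After op 1 (insert('i')): buffer="kimbqyifirmi" (len 12), cursors c1@2 c2@7 c3@12, authorship .1....2....3
After op 2 (move_right): buffer="kimbqyifirmi" (len 12), cursors c1@3 c2@8 c3@12, authorship .1....2....3
After op 3 (add_cursor(6)): buffer="kimbqyifirmi" (len 12), cursors c1@3 c4@6 c2@8 c3@12, authorship .1....2....3
After op 4 (insert('b')): buffer="kimbbqybifbirmib" (len 16), cursors c1@4 c4@8 c2@11 c3@16, authorship .1.1...42.2...33
Authorship (.=original, N=cursor N): . 1 . 1 . . . 4 2 . 2 . . . 3 3
Index 3: author = 1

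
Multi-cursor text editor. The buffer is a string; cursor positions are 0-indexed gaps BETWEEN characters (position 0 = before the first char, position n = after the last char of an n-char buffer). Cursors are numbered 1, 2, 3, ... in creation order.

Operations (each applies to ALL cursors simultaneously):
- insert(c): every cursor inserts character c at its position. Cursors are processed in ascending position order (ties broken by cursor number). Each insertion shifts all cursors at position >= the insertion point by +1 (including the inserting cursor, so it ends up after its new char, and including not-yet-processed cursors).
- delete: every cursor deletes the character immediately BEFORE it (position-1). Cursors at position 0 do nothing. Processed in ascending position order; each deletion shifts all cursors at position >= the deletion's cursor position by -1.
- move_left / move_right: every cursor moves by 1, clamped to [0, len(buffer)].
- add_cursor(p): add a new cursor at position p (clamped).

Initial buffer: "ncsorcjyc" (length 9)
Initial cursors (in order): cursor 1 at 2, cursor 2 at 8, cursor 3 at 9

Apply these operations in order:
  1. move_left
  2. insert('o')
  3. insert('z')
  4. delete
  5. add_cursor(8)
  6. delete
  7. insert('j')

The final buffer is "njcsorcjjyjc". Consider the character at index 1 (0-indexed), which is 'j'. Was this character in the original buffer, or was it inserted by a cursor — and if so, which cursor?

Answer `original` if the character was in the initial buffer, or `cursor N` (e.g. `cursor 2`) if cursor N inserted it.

After op 1 (move_left): buffer="ncsorcjyc" (len 9), cursors c1@1 c2@7 c3@8, authorship .........
After op 2 (insert('o')): buffer="nocsorcjoyoc" (len 12), cursors c1@2 c2@9 c3@11, authorship .1......2.3.
After op 3 (insert('z')): buffer="nozcsorcjozyozc" (len 15), cursors c1@3 c2@11 c3@14, authorship .11......22.33.
After op 4 (delete): buffer="nocsorcjoyoc" (len 12), cursors c1@2 c2@9 c3@11, authorship .1......2.3.
After op 5 (add_cursor(8)): buffer="nocsorcjoyoc" (len 12), cursors c1@2 c4@8 c2@9 c3@11, authorship .1......2.3.
After op 6 (delete): buffer="ncsorcyc" (len 8), cursors c1@1 c2@6 c4@6 c3@7, authorship ........
After op 7 (insert('j')): buffer="njcsorcjjyjc" (len 12), cursors c1@2 c2@9 c4@9 c3@11, authorship .1.....24.3.
Authorship (.=original, N=cursor N): . 1 . . . . . 2 4 . 3 .
Index 1: author = 1

Answer: cursor 1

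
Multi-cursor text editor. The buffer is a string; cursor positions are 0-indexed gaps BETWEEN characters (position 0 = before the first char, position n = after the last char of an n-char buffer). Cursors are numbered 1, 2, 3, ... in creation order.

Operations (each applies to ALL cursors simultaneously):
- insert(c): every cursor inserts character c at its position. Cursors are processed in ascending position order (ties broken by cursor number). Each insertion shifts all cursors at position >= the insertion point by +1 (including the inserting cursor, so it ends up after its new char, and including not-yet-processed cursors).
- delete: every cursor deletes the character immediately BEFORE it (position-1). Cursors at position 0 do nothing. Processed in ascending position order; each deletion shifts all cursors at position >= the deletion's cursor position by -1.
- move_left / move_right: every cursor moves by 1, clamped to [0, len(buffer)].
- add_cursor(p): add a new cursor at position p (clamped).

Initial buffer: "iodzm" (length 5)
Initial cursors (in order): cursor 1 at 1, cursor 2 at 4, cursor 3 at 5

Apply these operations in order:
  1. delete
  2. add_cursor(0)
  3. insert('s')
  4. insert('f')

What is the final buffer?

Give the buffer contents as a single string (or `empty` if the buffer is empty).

Answer: ssffodssff

Derivation:
After op 1 (delete): buffer="od" (len 2), cursors c1@0 c2@2 c3@2, authorship ..
After op 2 (add_cursor(0)): buffer="od" (len 2), cursors c1@0 c4@0 c2@2 c3@2, authorship ..
After op 3 (insert('s')): buffer="ssodss" (len 6), cursors c1@2 c4@2 c2@6 c3@6, authorship 14..23
After op 4 (insert('f')): buffer="ssffodssff" (len 10), cursors c1@4 c4@4 c2@10 c3@10, authorship 1414..2323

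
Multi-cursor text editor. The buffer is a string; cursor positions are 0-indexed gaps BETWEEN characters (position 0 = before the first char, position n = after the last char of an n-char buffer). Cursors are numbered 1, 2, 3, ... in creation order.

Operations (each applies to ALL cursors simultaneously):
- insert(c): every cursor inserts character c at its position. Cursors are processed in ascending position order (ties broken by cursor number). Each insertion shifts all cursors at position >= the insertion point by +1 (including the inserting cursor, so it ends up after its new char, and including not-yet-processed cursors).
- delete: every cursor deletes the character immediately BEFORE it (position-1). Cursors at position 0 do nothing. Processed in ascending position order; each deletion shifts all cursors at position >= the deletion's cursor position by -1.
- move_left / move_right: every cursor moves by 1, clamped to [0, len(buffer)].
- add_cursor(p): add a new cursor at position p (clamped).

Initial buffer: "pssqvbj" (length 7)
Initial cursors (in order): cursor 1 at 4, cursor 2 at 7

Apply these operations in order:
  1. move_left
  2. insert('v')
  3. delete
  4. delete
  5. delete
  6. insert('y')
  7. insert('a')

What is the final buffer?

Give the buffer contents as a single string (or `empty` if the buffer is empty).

Answer: pyaqyaj

Derivation:
After op 1 (move_left): buffer="pssqvbj" (len 7), cursors c1@3 c2@6, authorship .......
After op 2 (insert('v')): buffer="pssvqvbvj" (len 9), cursors c1@4 c2@8, authorship ...1...2.
After op 3 (delete): buffer="pssqvbj" (len 7), cursors c1@3 c2@6, authorship .......
After op 4 (delete): buffer="psqvj" (len 5), cursors c1@2 c2@4, authorship .....
After op 5 (delete): buffer="pqj" (len 3), cursors c1@1 c2@2, authorship ...
After op 6 (insert('y')): buffer="pyqyj" (len 5), cursors c1@2 c2@4, authorship .1.2.
After op 7 (insert('a')): buffer="pyaqyaj" (len 7), cursors c1@3 c2@6, authorship .11.22.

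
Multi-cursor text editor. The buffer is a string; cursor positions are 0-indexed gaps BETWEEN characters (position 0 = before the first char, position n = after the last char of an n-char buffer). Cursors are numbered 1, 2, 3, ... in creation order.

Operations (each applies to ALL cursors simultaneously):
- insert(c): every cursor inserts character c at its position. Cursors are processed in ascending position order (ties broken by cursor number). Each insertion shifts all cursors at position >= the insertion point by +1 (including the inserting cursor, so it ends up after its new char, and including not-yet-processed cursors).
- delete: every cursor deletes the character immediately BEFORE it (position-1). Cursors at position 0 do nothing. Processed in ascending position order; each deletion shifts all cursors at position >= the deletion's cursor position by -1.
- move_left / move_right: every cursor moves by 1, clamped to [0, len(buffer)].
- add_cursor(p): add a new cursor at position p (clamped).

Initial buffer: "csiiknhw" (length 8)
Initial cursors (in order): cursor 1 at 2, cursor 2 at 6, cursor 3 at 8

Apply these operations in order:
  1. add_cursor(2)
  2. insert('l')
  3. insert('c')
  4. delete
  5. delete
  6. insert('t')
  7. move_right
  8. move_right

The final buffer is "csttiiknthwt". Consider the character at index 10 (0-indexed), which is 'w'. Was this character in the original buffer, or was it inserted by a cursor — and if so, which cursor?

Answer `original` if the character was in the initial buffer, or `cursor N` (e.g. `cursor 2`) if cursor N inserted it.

Answer: original

Derivation:
After op 1 (add_cursor(2)): buffer="csiiknhw" (len 8), cursors c1@2 c4@2 c2@6 c3@8, authorship ........
After op 2 (insert('l')): buffer="cslliiknlhwl" (len 12), cursors c1@4 c4@4 c2@9 c3@12, authorship ..14....2..3
After op 3 (insert('c')): buffer="csllcciiknlchwlc" (len 16), cursors c1@6 c4@6 c2@12 c3@16, authorship ..1414....22..33
After op 4 (delete): buffer="cslliiknlhwl" (len 12), cursors c1@4 c4@4 c2@9 c3@12, authorship ..14....2..3
After op 5 (delete): buffer="csiiknhw" (len 8), cursors c1@2 c4@2 c2@6 c3@8, authorship ........
After op 6 (insert('t')): buffer="csttiiknthwt" (len 12), cursors c1@4 c4@4 c2@9 c3@12, authorship ..14....2..3
After op 7 (move_right): buffer="csttiiknthwt" (len 12), cursors c1@5 c4@5 c2@10 c3@12, authorship ..14....2..3
After op 8 (move_right): buffer="csttiiknthwt" (len 12), cursors c1@6 c4@6 c2@11 c3@12, authorship ..14....2..3
Authorship (.=original, N=cursor N): . . 1 4 . . . . 2 . . 3
Index 10: author = original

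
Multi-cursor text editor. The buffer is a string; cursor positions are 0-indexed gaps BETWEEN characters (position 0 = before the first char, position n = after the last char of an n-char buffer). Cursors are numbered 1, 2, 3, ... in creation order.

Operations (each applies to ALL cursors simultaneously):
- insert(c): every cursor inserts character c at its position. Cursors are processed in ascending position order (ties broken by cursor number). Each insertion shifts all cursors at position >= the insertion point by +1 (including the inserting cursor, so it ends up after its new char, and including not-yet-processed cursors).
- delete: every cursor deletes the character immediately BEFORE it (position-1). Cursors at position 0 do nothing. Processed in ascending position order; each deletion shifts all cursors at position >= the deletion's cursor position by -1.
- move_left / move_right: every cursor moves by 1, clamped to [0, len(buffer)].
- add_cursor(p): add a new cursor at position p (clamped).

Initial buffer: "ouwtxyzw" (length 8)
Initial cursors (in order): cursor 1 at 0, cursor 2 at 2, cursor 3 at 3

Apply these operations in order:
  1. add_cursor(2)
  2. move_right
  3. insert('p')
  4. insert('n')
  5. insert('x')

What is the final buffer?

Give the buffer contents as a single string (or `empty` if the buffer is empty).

Answer: opnxuwppnnxxtpnxxyzw

Derivation:
After op 1 (add_cursor(2)): buffer="ouwtxyzw" (len 8), cursors c1@0 c2@2 c4@2 c3@3, authorship ........
After op 2 (move_right): buffer="ouwtxyzw" (len 8), cursors c1@1 c2@3 c4@3 c3@4, authorship ........
After op 3 (insert('p')): buffer="opuwpptpxyzw" (len 12), cursors c1@2 c2@6 c4@6 c3@8, authorship .1..24.3....
After op 4 (insert('n')): buffer="opnuwppnntpnxyzw" (len 16), cursors c1@3 c2@9 c4@9 c3@12, authorship .11..2424.33....
After op 5 (insert('x')): buffer="opnxuwppnnxxtpnxxyzw" (len 20), cursors c1@4 c2@12 c4@12 c3@16, authorship .111..242424.333....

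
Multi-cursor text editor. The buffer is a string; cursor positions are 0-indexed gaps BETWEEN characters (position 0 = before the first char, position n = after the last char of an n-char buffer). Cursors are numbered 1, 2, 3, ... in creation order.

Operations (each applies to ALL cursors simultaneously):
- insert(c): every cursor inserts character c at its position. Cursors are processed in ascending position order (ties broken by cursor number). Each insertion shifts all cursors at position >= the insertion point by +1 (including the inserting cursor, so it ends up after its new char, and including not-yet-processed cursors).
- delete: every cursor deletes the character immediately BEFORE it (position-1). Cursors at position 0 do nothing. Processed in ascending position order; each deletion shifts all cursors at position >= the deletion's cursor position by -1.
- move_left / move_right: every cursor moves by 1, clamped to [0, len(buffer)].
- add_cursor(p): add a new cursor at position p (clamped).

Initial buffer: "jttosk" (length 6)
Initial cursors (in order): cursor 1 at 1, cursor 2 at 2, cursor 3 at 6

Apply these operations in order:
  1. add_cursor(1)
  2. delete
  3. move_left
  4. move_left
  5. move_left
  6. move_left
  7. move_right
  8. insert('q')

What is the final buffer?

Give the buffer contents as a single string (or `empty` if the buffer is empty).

After op 1 (add_cursor(1)): buffer="jttosk" (len 6), cursors c1@1 c4@1 c2@2 c3@6, authorship ......
After op 2 (delete): buffer="tos" (len 3), cursors c1@0 c2@0 c4@0 c3@3, authorship ...
After op 3 (move_left): buffer="tos" (len 3), cursors c1@0 c2@0 c4@0 c3@2, authorship ...
After op 4 (move_left): buffer="tos" (len 3), cursors c1@0 c2@0 c4@0 c3@1, authorship ...
After op 5 (move_left): buffer="tos" (len 3), cursors c1@0 c2@0 c3@0 c4@0, authorship ...
After op 6 (move_left): buffer="tos" (len 3), cursors c1@0 c2@0 c3@0 c4@0, authorship ...
After op 7 (move_right): buffer="tos" (len 3), cursors c1@1 c2@1 c3@1 c4@1, authorship ...
After op 8 (insert('q')): buffer="tqqqqos" (len 7), cursors c1@5 c2@5 c3@5 c4@5, authorship .1234..

Answer: tqqqqos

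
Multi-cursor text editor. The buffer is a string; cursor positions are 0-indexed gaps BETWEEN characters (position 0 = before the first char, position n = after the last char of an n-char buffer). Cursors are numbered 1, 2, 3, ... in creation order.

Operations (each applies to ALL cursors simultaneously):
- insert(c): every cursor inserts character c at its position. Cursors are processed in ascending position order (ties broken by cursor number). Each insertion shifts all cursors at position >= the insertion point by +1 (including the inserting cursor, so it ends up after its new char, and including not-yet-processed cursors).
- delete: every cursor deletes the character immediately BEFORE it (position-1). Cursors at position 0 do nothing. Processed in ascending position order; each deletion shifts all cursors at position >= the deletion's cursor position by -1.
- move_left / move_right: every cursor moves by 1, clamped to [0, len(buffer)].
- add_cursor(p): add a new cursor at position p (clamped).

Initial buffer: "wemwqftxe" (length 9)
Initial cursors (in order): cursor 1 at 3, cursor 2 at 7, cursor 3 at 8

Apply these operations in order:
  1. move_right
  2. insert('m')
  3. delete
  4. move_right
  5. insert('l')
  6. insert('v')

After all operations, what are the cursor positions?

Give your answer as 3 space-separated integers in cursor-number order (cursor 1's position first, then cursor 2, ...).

After op 1 (move_right): buffer="wemwqftxe" (len 9), cursors c1@4 c2@8 c3@9, authorship .........
After op 2 (insert('m')): buffer="wemwmqftxmem" (len 12), cursors c1@5 c2@10 c3@12, authorship ....1....2.3
After op 3 (delete): buffer="wemwqftxe" (len 9), cursors c1@4 c2@8 c3@9, authorship .........
After op 4 (move_right): buffer="wemwqftxe" (len 9), cursors c1@5 c2@9 c3@9, authorship .........
After op 5 (insert('l')): buffer="wemwqlftxell" (len 12), cursors c1@6 c2@12 c3@12, authorship .....1....23
After op 6 (insert('v')): buffer="wemwqlvftxellvv" (len 15), cursors c1@7 c2@15 c3@15, authorship .....11....2323

Answer: 7 15 15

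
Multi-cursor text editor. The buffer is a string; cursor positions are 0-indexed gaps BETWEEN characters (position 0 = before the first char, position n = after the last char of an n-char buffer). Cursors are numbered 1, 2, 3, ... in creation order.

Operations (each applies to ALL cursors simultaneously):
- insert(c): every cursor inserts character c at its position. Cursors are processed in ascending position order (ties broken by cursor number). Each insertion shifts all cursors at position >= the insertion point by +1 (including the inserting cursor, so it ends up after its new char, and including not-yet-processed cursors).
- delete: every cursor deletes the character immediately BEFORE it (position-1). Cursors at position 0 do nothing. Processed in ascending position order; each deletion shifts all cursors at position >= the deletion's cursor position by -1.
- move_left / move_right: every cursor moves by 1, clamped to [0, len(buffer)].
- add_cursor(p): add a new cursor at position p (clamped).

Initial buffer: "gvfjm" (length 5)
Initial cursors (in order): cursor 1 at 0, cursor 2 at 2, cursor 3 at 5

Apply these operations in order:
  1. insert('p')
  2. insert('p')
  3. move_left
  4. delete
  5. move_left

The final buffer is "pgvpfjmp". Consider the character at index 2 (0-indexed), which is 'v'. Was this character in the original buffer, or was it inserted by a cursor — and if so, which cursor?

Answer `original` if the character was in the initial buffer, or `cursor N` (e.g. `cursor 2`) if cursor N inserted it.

After op 1 (insert('p')): buffer="pgvpfjmp" (len 8), cursors c1@1 c2@4 c3@8, authorship 1..2...3
After op 2 (insert('p')): buffer="ppgvppfjmpp" (len 11), cursors c1@2 c2@6 c3@11, authorship 11..22...33
After op 3 (move_left): buffer="ppgvppfjmpp" (len 11), cursors c1@1 c2@5 c3@10, authorship 11..22...33
After op 4 (delete): buffer="pgvpfjmp" (len 8), cursors c1@0 c2@3 c3@7, authorship 1..2...3
After op 5 (move_left): buffer="pgvpfjmp" (len 8), cursors c1@0 c2@2 c3@6, authorship 1..2...3
Authorship (.=original, N=cursor N): 1 . . 2 . . . 3
Index 2: author = original

Answer: original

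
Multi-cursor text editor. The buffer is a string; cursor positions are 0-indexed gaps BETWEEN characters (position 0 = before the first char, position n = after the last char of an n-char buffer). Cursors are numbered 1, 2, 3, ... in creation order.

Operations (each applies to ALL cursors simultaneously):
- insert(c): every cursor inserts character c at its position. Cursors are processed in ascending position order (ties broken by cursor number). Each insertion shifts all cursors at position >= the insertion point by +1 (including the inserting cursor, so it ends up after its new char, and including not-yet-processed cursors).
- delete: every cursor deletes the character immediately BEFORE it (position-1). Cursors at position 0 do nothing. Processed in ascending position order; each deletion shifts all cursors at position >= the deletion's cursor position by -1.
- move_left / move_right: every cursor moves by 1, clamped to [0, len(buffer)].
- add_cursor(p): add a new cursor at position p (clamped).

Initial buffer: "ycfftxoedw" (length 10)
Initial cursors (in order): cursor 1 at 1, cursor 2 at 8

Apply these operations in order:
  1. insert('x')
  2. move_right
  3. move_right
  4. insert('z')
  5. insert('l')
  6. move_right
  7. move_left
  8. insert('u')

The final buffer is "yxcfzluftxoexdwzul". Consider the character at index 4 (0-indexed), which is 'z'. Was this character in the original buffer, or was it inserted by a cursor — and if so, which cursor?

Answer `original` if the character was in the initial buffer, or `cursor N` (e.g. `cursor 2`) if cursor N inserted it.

Answer: cursor 1

Derivation:
After op 1 (insert('x')): buffer="yxcfftxoexdw" (len 12), cursors c1@2 c2@10, authorship .1.......2..
After op 2 (move_right): buffer="yxcfftxoexdw" (len 12), cursors c1@3 c2@11, authorship .1.......2..
After op 3 (move_right): buffer="yxcfftxoexdw" (len 12), cursors c1@4 c2@12, authorship .1.......2..
After op 4 (insert('z')): buffer="yxcfzftxoexdwz" (len 14), cursors c1@5 c2@14, authorship .1..1.....2..2
After op 5 (insert('l')): buffer="yxcfzlftxoexdwzl" (len 16), cursors c1@6 c2@16, authorship .1..11.....2..22
After op 6 (move_right): buffer="yxcfzlftxoexdwzl" (len 16), cursors c1@7 c2@16, authorship .1..11.....2..22
After op 7 (move_left): buffer="yxcfzlftxoexdwzl" (len 16), cursors c1@6 c2@15, authorship .1..11.....2..22
After op 8 (insert('u')): buffer="yxcfzluftxoexdwzul" (len 18), cursors c1@7 c2@17, authorship .1..111.....2..222
Authorship (.=original, N=cursor N): . 1 . . 1 1 1 . . . . . 2 . . 2 2 2
Index 4: author = 1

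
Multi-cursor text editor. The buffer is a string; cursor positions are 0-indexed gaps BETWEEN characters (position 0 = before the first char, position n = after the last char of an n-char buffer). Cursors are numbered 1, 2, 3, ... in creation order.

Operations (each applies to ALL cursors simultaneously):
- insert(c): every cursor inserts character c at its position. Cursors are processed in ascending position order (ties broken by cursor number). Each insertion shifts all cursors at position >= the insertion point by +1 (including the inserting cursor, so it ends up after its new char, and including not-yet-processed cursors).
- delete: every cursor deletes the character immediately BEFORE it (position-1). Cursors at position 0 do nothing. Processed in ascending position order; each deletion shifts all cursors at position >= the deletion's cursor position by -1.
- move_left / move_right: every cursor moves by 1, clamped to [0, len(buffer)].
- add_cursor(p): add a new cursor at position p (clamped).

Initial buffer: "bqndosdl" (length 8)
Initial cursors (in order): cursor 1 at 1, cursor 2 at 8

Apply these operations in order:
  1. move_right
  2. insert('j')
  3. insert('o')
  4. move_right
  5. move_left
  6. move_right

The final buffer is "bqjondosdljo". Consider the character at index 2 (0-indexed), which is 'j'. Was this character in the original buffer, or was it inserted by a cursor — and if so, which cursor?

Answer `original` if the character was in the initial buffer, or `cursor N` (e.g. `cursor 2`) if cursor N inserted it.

After op 1 (move_right): buffer="bqndosdl" (len 8), cursors c1@2 c2@8, authorship ........
After op 2 (insert('j')): buffer="bqjndosdlj" (len 10), cursors c1@3 c2@10, authorship ..1......2
After op 3 (insert('o')): buffer="bqjondosdljo" (len 12), cursors c1@4 c2@12, authorship ..11......22
After op 4 (move_right): buffer="bqjondosdljo" (len 12), cursors c1@5 c2@12, authorship ..11......22
After op 5 (move_left): buffer="bqjondosdljo" (len 12), cursors c1@4 c2@11, authorship ..11......22
After op 6 (move_right): buffer="bqjondosdljo" (len 12), cursors c1@5 c2@12, authorship ..11......22
Authorship (.=original, N=cursor N): . . 1 1 . . . . . . 2 2
Index 2: author = 1

Answer: cursor 1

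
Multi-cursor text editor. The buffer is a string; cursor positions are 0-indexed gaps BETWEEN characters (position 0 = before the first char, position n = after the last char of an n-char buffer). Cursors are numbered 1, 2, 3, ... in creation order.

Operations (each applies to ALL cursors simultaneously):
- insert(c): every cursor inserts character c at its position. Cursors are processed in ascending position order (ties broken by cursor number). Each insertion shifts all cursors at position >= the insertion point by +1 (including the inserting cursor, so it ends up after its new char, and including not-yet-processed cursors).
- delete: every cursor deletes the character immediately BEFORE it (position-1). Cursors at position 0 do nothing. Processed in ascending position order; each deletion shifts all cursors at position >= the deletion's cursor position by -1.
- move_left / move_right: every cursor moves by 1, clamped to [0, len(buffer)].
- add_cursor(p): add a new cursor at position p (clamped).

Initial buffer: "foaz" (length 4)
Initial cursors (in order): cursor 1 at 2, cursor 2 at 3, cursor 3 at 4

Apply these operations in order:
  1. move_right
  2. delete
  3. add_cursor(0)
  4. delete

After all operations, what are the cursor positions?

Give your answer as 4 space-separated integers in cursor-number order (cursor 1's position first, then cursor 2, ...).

After op 1 (move_right): buffer="foaz" (len 4), cursors c1@3 c2@4 c3@4, authorship ....
After op 2 (delete): buffer="f" (len 1), cursors c1@1 c2@1 c3@1, authorship .
After op 3 (add_cursor(0)): buffer="f" (len 1), cursors c4@0 c1@1 c2@1 c3@1, authorship .
After op 4 (delete): buffer="" (len 0), cursors c1@0 c2@0 c3@0 c4@0, authorship 

Answer: 0 0 0 0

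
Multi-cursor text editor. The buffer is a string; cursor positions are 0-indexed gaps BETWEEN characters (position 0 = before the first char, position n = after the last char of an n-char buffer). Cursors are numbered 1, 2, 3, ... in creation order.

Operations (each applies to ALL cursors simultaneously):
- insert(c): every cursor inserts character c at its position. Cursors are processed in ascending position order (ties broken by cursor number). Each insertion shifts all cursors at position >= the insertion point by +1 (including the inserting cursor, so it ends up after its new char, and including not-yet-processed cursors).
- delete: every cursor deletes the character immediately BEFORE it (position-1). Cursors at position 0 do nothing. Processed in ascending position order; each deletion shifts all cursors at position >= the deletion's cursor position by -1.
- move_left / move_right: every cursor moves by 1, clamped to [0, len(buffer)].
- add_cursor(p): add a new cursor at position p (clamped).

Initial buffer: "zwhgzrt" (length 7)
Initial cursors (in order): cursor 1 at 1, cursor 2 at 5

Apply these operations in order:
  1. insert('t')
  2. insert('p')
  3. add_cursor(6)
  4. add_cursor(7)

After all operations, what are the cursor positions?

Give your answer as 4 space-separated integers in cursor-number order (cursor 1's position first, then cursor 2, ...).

Answer: 3 9 6 7

Derivation:
After op 1 (insert('t')): buffer="ztwhgztrt" (len 9), cursors c1@2 c2@7, authorship .1....2..
After op 2 (insert('p')): buffer="ztpwhgztprt" (len 11), cursors c1@3 c2@9, authorship .11....22..
After op 3 (add_cursor(6)): buffer="ztpwhgztprt" (len 11), cursors c1@3 c3@6 c2@9, authorship .11....22..
After op 4 (add_cursor(7)): buffer="ztpwhgztprt" (len 11), cursors c1@3 c3@6 c4@7 c2@9, authorship .11....22..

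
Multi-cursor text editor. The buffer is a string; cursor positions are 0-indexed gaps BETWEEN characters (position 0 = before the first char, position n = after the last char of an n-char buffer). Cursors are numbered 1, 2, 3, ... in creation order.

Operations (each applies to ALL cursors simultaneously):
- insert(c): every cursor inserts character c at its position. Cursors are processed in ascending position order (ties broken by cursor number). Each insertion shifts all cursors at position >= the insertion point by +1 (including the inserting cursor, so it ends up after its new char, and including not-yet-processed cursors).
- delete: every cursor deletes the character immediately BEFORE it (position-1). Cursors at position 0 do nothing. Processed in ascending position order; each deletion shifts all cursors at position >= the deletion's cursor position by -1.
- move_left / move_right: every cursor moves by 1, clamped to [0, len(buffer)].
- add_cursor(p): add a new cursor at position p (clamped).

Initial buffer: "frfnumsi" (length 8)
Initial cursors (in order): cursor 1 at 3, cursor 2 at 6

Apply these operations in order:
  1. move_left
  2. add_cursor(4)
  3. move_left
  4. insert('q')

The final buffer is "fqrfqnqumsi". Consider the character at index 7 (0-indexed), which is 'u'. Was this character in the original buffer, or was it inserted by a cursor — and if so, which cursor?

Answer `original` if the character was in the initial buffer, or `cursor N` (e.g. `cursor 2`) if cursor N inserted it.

Answer: original

Derivation:
After op 1 (move_left): buffer="frfnumsi" (len 8), cursors c1@2 c2@5, authorship ........
After op 2 (add_cursor(4)): buffer="frfnumsi" (len 8), cursors c1@2 c3@4 c2@5, authorship ........
After op 3 (move_left): buffer="frfnumsi" (len 8), cursors c1@1 c3@3 c2@4, authorship ........
After op 4 (insert('q')): buffer="fqrfqnqumsi" (len 11), cursors c1@2 c3@5 c2@7, authorship .1..3.2....
Authorship (.=original, N=cursor N): . 1 . . 3 . 2 . . . .
Index 7: author = original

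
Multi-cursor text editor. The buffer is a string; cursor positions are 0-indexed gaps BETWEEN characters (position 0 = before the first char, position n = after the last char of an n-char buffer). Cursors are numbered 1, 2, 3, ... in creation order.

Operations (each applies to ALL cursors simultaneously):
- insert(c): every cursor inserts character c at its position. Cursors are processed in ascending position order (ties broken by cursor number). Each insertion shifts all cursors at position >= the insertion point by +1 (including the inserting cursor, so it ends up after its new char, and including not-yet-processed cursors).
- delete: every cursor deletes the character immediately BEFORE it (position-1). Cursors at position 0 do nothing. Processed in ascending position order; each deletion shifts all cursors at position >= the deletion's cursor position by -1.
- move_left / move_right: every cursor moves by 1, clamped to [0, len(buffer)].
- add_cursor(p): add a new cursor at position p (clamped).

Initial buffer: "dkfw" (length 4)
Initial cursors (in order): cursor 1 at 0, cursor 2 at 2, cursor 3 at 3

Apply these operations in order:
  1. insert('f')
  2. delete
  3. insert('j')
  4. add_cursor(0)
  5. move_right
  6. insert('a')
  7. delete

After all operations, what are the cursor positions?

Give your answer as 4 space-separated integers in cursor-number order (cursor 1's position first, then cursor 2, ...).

Answer: 2 5 7 1

Derivation:
After op 1 (insert('f')): buffer="fdkfffw" (len 7), cursors c1@1 c2@4 c3@6, authorship 1..2.3.
After op 2 (delete): buffer="dkfw" (len 4), cursors c1@0 c2@2 c3@3, authorship ....
After op 3 (insert('j')): buffer="jdkjfjw" (len 7), cursors c1@1 c2@4 c3@6, authorship 1..2.3.
After op 4 (add_cursor(0)): buffer="jdkjfjw" (len 7), cursors c4@0 c1@1 c2@4 c3@6, authorship 1..2.3.
After op 5 (move_right): buffer="jdkjfjw" (len 7), cursors c4@1 c1@2 c2@5 c3@7, authorship 1..2.3.
After op 6 (insert('a')): buffer="jadakjfajwa" (len 11), cursors c4@2 c1@4 c2@8 c3@11, authorship 14.1.2.23.3
After op 7 (delete): buffer="jdkjfjw" (len 7), cursors c4@1 c1@2 c2@5 c3@7, authorship 1..2.3.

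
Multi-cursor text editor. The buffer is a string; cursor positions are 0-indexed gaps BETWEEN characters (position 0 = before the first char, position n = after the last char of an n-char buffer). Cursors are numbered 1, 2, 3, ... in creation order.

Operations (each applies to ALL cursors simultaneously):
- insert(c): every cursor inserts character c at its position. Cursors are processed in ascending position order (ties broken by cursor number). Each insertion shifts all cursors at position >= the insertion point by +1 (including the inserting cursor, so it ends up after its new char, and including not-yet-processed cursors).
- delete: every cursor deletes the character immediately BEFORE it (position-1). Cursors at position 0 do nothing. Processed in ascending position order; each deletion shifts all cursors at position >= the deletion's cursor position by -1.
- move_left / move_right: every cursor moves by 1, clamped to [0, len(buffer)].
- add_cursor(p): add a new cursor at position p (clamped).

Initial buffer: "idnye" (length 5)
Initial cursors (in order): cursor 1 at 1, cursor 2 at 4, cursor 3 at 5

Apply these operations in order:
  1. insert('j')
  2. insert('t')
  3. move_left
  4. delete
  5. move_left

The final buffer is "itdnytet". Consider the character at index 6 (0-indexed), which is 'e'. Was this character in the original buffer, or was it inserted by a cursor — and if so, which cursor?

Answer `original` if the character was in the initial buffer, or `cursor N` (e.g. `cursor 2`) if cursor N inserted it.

After op 1 (insert('j')): buffer="ijdnyjej" (len 8), cursors c1@2 c2@6 c3@8, authorship .1...2.3
After op 2 (insert('t')): buffer="ijtdnyjtejt" (len 11), cursors c1@3 c2@8 c3@11, authorship .11...22.33
After op 3 (move_left): buffer="ijtdnyjtejt" (len 11), cursors c1@2 c2@7 c3@10, authorship .11...22.33
After op 4 (delete): buffer="itdnytet" (len 8), cursors c1@1 c2@5 c3@7, authorship .1...2.3
After op 5 (move_left): buffer="itdnytet" (len 8), cursors c1@0 c2@4 c3@6, authorship .1...2.3
Authorship (.=original, N=cursor N): . 1 . . . 2 . 3
Index 6: author = original

Answer: original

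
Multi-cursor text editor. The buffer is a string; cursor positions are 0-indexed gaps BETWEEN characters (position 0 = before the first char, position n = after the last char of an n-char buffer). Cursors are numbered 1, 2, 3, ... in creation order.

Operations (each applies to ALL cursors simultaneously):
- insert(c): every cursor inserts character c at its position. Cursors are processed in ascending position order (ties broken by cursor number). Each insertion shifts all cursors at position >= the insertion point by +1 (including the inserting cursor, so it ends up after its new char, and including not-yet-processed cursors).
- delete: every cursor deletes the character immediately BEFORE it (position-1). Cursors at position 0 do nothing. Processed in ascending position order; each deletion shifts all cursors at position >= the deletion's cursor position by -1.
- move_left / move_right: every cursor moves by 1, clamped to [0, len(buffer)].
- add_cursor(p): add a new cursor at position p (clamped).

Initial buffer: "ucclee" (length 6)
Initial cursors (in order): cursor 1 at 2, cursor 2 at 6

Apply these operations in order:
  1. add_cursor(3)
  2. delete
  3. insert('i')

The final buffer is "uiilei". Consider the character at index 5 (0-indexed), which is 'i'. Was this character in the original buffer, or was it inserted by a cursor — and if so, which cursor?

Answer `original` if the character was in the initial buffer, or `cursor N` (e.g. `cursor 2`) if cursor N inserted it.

Answer: cursor 2

Derivation:
After op 1 (add_cursor(3)): buffer="ucclee" (len 6), cursors c1@2 c3@3 c2@6, authorship ......
After op 2 (delete): buffer="ule" (len 3), cursors c1@1 c3@1 c2@3, authorship ...
After op 3 (insert('i')): buffer="uiilei" (len 6), cursors c1@3 c3@3 c2@6, authorship .13..2
Authorship (.=original, N=cursor N): . 1 3 . . 2
Index 5: author = 2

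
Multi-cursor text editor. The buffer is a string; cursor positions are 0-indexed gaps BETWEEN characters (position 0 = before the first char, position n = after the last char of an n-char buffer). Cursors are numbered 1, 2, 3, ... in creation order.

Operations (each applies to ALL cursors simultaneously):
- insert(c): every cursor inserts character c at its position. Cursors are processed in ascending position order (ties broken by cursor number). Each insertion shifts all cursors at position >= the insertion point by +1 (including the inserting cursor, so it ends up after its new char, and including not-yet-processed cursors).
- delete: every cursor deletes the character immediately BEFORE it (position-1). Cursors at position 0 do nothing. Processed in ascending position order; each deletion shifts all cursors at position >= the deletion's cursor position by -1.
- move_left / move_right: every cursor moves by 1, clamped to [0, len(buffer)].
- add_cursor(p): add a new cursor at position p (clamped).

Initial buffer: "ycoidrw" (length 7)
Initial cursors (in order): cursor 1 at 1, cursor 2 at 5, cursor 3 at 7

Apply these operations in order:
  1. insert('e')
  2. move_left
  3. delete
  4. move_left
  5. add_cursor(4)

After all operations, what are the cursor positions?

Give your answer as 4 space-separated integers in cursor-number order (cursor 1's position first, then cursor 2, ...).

Answer: 0 3 5 4

Derivation:
After op 1 (insert('e')): buffer="yecoiderwe" (len 10), cursors c1@2 c2@7 c3@10, authorship .1....2..3
After op 2 (move_left): buffer="yecoiderwe" (len 10), cursors c1@1 c2@6 c3@9, authorship .1....2..3
After op 3 (delete): buffer="ecoiere" (len 7), cursors c1@0 c2@4 c3@6, authorship 1...2.3
After op 4 (move_left): buffer="ecoiere" (len 7), cursors c1@0 c2@3 c3@5, authorship 1...2.3
After op 5 (add_cursor(4)): buffer="ecoiere" (len 7), cursors c1@0 c2@3 c4@4 c3@5, authorship 1...2.3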